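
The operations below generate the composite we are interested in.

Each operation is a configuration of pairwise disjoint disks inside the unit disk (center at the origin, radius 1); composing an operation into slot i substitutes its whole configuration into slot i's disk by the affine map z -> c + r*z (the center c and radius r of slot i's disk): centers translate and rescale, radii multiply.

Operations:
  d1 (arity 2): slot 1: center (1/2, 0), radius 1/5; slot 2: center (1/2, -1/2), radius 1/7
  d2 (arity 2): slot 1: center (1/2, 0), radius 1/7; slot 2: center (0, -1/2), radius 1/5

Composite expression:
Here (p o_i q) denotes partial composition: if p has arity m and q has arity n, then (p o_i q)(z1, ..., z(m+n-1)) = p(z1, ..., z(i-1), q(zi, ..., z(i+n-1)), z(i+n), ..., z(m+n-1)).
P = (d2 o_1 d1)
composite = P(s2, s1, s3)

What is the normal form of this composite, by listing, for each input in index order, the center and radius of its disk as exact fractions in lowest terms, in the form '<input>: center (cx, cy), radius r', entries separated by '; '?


s1: center (4/7, -1/14), radius 1/49; s2: center (4/7, 0), radius 1/35; s3: center (0, -1/2), radius 1/5

Affine substitution under d2: radii multiply and s-centers shift.
tracing s2 down its 2-map path: center (4/7, 0), radius 1/35
tracing s1 down its 2-map path: center (4/7, -1/14), radius 1/49
tracing s3 down its 1-map path: center (0, -1/2), radius 1/5


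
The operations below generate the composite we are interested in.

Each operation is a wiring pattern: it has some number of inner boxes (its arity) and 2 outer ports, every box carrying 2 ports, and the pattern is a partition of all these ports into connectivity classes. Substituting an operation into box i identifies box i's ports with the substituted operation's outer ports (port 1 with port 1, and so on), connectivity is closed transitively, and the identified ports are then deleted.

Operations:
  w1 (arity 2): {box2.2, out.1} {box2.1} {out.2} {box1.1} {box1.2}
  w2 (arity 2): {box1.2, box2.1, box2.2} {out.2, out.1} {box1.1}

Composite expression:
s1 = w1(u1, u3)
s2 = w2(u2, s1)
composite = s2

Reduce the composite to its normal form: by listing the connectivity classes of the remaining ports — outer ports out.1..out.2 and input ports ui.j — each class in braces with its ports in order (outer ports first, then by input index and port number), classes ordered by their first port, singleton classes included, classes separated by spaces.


{out.1, out.2} {u1.1} {u1.2} {u2.1} {u2.2, u3.2} {u3.1}

Substituting into w2 glues patterns; closure does the rest.
composing w1 on (u1, u3), with out.j its own outer ports: {out.1, u3.2} {out.2} {u1.1} {u1.2} {u3.1}
composing w2 on (u2, u1, u3), with out.j its own outer ports: {out.1, out.2} {u1.1} {u1.2} {u2.1} {u2.2, u3.2} {u3.1}


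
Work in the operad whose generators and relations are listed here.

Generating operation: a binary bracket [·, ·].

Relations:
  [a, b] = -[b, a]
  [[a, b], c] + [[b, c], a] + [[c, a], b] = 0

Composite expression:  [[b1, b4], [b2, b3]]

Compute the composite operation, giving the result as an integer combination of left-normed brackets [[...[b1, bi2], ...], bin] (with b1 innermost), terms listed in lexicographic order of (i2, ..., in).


[[[b1, b4], b2], b3] - [[[b1, b4], b3], b2]

Expand each bracket as ab - ba; the b1-initial words give the coefficients.
Composite bracket: [[b1, b4], [b2, b3]]
Full expansion: 8 signed words from ab - ba (2^3 = 8).
Coefficients come from the b1-initial words:
  sign of b1b4b2b3 is +1, so it contributes +[[[b1, b4], b2], b3]
  sign of b1b4b3b2 is -1, so it contributes -[[[b1, b4], b3], b2]


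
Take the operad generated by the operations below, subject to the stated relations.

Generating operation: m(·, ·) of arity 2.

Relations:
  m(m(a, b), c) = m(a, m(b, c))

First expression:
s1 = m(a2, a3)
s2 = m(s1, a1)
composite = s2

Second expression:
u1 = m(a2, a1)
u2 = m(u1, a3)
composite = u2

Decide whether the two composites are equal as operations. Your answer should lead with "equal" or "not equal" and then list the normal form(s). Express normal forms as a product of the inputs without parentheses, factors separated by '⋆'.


not equal; first: a2 ⋆ a3 ⋆ a1; second: a2 ⋆ a1 ⋆ a3

The first expression, normalized: a2 ⋆ a3 ⋆ a1
The second expression, normalized: a2 ⋆ a1 ⋆ a3
They disagree, so not equal.


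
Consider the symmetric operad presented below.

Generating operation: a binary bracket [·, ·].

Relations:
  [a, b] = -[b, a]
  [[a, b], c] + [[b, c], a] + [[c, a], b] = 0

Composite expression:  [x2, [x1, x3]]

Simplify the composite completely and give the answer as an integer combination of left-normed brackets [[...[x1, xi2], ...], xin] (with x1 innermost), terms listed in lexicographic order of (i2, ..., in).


-[[x1, x3], x2]

In the tensor algebra, words opening x1 carry the x1-anchored form.
Composite bracket: [x2, [x1, x3]]
Each bracket splits as ab - ba, giving 4 signed words (2^2 = 4).
Coefficients come from the x1-initial words:
  from x1x3x2, sign -1: term -[[x1, x3], x2]


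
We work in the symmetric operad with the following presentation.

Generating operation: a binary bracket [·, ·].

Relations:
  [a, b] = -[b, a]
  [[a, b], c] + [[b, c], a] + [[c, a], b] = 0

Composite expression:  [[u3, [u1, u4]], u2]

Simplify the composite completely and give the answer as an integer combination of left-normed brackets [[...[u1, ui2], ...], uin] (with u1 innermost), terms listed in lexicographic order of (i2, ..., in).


-[[[u1, u4], u3], u2]


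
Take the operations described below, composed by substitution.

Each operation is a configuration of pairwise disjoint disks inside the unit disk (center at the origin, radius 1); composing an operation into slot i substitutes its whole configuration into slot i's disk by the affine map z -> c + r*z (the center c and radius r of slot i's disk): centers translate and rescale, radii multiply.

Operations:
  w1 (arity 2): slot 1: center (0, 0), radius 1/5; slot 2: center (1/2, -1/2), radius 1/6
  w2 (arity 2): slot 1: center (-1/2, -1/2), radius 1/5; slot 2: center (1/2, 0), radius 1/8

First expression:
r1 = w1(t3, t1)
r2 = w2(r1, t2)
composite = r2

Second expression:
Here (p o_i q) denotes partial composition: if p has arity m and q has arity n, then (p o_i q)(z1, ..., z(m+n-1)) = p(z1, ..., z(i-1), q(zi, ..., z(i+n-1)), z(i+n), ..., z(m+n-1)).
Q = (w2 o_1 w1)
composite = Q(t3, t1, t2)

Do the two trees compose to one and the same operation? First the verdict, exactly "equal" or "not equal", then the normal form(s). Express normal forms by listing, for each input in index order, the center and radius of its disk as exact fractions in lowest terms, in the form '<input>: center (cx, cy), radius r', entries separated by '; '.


equal — both sides give t1: center (-2/5, -3/5), radius 1/30; t2: center (1/2, 0), radius 1/8; t3: center (-1/2, -1/2), radius 1/25


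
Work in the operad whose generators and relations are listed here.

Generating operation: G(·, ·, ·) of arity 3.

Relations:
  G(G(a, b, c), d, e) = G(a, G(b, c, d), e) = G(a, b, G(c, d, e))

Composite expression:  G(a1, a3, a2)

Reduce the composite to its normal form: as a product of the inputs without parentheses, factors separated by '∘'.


a1 ∘ a3 ∘ a2


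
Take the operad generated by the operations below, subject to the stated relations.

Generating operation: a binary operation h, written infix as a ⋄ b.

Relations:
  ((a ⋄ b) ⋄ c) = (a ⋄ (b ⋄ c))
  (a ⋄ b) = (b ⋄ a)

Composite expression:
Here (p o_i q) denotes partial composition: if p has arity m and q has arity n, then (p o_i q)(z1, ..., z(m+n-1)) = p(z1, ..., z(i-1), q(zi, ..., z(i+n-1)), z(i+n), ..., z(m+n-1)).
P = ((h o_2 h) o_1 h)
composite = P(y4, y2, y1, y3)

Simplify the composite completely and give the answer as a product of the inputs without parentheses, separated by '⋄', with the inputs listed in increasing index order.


y1 ⋄ y2 ⋄ y3 ⋄ y4

Reordering under h is free, so list the y-inputs canonically.
(y4 ⋄ y2) spells out as y4 ⋄ y2
(y1 ⋄ y3) spells out as y1 ⋄ y3
((y4 ⋄ y2) ⋄ (y1 ⋄ y3)) spells out as y4 ⋄ y2 ⋄ y1 ⋄ y3
putting the inputs in ascending order: y1 ⋄ y2 ⋄ y3 ⋄ y4


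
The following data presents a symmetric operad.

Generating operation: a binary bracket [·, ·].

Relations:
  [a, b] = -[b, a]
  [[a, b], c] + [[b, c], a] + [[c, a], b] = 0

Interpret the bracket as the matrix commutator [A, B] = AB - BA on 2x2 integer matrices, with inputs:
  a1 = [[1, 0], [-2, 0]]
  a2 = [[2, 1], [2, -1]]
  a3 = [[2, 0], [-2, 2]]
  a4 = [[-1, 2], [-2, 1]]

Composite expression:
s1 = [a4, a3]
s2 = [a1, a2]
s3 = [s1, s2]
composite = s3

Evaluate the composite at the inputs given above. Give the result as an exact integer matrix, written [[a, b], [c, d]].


[a4, a3] = [[-4, 0], [-4, 4]]
[a1, a2] = [[2, 1], [-8, -2]]
[[a4, a3], [a1, a2]] = [[4, -8], [-80, -4]]

[[4, -8], [-80, -4]]


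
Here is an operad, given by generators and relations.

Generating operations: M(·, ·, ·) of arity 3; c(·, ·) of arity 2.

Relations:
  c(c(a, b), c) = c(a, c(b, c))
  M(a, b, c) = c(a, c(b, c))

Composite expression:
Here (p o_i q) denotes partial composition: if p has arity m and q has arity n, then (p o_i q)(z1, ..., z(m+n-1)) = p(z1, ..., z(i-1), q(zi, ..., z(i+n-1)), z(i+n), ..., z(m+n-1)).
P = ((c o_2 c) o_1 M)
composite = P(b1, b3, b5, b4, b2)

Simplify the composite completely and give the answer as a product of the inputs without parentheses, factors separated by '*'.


b1 * b3 * b5 * b4 * b2


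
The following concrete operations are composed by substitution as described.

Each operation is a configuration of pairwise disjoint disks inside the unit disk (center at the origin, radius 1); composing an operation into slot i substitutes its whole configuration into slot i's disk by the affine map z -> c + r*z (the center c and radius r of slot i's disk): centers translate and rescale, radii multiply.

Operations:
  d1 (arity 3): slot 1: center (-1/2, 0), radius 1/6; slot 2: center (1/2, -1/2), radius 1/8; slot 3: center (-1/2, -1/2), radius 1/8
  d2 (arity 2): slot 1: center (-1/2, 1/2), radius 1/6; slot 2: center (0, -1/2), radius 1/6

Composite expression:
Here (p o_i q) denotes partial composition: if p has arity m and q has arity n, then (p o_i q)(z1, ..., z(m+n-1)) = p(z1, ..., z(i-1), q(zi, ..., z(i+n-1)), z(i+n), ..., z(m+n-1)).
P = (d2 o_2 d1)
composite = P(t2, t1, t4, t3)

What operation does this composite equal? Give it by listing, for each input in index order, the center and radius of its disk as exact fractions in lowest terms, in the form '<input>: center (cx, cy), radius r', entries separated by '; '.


t1: center (-1/12, -1/2), radius 1/36; t2: center (-1/2, 1/2), radius 1/6; t3: center (-1/12, -7/12), radius 1/48; t4: center (1/12, -7/12), radius 1/48

Follow each t-input down from d2: c' goes to c + r*c', radius to r*r'.
input t2: applying the 1 nested substitution gives center (-1/2, 1/2), radius 1/6
input t1: applying the 2 nested substitutions gives center (-1/12, -1/2), radius 1/36
input t4: applying the 2 nested substitutions gives center (1/12, -7/12), radius 1/48
input t3: applying the 2 nested substitutions gives center (-1/12, -7/12), radius 1/48


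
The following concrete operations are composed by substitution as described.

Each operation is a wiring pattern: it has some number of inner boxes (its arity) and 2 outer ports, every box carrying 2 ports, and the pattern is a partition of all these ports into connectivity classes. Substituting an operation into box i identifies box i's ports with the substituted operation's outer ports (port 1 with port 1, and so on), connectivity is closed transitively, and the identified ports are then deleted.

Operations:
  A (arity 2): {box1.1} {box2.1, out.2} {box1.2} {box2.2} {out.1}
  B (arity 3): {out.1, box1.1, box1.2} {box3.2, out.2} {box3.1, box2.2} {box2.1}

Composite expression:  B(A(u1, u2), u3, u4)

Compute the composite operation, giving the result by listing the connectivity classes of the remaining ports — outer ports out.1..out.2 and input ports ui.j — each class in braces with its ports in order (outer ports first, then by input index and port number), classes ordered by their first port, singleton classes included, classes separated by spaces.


{out.1, u2.1} {out.2, u4.2} {u1.1} {u1.2} {u2.2} {u3.1} {u3.2, u4.1}

Two ports join when wires chain via B-identified ports.
composing A on (u1, u2), with out.j its own outer ports: {out.1} {out.2, u2.1} {u1.1} {u1.2} {u2.2}
composing B on (u1, u2, u3, u4), with out.j its own outer ports: {out.1, u2.1} {out.2, u4.2} {u1.1} {u1.2} {u2.2} {u3.1} {u3.2, u4.1}


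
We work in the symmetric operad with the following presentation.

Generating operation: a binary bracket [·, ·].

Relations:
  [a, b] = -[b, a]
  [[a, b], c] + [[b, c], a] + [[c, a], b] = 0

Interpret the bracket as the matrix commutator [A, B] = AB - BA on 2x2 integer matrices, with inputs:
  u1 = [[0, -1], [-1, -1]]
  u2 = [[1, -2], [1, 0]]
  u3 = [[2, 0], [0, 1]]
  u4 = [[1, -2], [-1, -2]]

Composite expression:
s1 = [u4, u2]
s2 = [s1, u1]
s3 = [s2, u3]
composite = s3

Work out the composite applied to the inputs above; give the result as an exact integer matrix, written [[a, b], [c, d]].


[u4, u2] = [[-4, -4], [-4, 4]]
[[u4, u2], u1] = [[0, 12], [-12, 0]]
[[[u4, u2], u1], u3] = [[0, -12], [-12, 0]]

[[0, -12], [-12, 0]]


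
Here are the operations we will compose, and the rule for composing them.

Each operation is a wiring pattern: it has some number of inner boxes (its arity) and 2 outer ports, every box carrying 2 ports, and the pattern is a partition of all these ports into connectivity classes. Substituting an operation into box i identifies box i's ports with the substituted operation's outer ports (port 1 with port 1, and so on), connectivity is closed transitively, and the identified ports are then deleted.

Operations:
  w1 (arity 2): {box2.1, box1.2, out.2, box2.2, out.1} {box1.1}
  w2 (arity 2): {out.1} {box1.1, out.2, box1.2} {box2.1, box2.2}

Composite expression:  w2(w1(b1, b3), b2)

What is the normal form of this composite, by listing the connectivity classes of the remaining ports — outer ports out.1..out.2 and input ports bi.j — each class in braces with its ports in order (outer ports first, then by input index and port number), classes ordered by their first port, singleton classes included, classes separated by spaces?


Treat the ports identified at w2 as solder joints: merge, then drop.
after w1, the pattern on (b1, b3) reads {out.1, out.2, b1.2, b3.1, b3.2} {b1.1} (out.j = its outer ports)
after w2, the pattern on (b1, b3, b2) reads {out.1} {out.2, b1.2, b3.1, b3.2} {b1.1} {b2.1, b2.2} (out.j = its outer ports)

{out.1} {out.2, b1.2, b3.1, b3.2} {b1.1} {b2.1, b2.2}


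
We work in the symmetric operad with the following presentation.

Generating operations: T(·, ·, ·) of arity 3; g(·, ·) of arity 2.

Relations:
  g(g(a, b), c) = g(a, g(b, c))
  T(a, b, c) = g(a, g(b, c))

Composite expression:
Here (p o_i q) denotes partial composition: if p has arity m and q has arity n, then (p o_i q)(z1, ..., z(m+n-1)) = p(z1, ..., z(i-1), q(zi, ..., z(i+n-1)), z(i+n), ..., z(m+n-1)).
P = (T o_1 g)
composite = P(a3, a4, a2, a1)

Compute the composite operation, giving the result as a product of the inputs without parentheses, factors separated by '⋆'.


Associativity of T dissolves the nesting; only the a-input order survives.
g(a3, a4) unparenthesizes to a3 ⋆ a4
T(g(a3, a4), a2, a1) unparenthesizes to a3 ⋆ a4 ⋆ a2 ⋆ a1

a3 ⋆ a4 ⋆ a2 ⋆ a1


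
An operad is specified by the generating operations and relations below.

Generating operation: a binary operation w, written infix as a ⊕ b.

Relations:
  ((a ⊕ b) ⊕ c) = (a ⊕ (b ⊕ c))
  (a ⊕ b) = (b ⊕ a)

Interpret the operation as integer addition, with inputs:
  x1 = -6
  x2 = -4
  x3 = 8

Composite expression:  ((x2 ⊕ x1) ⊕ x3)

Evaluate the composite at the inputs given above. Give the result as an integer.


-2

(x2 ⊕ x1) = -10
((x2 ⊕ x1) ⊕ x3) = -2


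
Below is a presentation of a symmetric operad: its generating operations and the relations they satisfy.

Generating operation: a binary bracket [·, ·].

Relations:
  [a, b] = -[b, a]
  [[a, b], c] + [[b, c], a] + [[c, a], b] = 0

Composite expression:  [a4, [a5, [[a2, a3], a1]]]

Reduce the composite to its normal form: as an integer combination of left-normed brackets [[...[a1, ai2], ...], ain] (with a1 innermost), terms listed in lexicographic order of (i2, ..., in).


-[[[[a1, a2], a3], a5], a4] + [[[[a1, a3], a2], a5], a4]

Left-normed coefficients sit on the a1-initial expansion words.
Composite bracket: [a4, [a5, [[a2, a3], a1]]]
Expanding via [a, b] = ab - ba: 16 signed words (2^4 = 16).
Only words starting with a1 matter:
  sign of a1a2a3a5a4 is -1, so it contributes -[[[[a1, a2], a3], a5], a4]
  sign of a1a3a2a5a4 is +1, so it contributes +[[[[a1, a3], a2], a5], a4]


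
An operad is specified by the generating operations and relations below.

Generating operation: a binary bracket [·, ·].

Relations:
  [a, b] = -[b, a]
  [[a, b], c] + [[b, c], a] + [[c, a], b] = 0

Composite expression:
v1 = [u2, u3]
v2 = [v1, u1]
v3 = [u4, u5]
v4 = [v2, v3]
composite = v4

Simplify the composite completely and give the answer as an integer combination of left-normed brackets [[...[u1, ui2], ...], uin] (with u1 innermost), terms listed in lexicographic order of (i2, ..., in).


-[[[[u1, u2], u3], u4], u5] + [[[[u1, u2], u3], u5], u4] + [[[[u1, u3], u2], u4], u5] - [[[[u1, u3], u2], u5], u4]

Expand each bracket as ab - ba; the u1-initial words give the coefficients.
Composite bracket: [[[u2, u3], u1], [u4, u5]]
Under [a, b] = ab - ba we get 16 signed associative words (2^4 = 16).
The u1-initial words carry the normal form:
  u1u2u3u4u5 appears with sign -1, giving the term -[[[[u1, u2], u3], u4], u5]
  u1u2u3u5u4 appears with sign +1, giving the term +[[[[u1, u2], u3], u5], u4]
  u1u3u2u4u5 appears with sign +1, giving the term +[[[[u1, u3], u2], u4], u5]
  u1u3u2u5u4 appears with sign -1, giving the term -[[[[u1, u3], u2], u5], u4]


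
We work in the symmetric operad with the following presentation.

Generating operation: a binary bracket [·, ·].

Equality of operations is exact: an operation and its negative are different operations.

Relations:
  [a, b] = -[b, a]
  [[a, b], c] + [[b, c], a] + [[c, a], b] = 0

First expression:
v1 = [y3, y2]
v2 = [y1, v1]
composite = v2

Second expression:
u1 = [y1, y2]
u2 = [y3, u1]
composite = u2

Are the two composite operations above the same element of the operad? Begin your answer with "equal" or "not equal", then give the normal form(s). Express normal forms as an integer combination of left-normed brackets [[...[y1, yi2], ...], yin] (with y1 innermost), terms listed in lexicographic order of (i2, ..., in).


not equal; first: -[[y1, y2], y3] + [[y1, y3], y2]; second: -[[y1, y2], y3]


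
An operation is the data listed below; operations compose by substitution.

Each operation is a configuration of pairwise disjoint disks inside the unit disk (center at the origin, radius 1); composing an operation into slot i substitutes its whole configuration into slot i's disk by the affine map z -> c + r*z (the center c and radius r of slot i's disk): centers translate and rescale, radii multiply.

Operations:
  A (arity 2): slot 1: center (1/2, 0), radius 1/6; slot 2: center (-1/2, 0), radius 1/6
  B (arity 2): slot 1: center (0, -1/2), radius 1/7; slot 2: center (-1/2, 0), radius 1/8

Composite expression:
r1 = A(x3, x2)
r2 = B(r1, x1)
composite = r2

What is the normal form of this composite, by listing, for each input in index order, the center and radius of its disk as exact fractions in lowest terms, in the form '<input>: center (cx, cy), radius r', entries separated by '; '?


x1: center (-1/2, 0), radius 1/8; x2: center (-1/14, -1/2), radius 1/42; x3: center (1/14, -1/2), radius 1/42

Follow each x-input down from B: c' goes to c + r*c', radius to r*r'.
input x3: composing its 2 substitution steps yields center (1/14, -1/2), radius 1/42
input x2: composing its 2 substitution steps yields center (-1/14, -1/2), radius 1/42
input x1: composing its 1 substitution step yields center (-1/2, 0), radius 1/8


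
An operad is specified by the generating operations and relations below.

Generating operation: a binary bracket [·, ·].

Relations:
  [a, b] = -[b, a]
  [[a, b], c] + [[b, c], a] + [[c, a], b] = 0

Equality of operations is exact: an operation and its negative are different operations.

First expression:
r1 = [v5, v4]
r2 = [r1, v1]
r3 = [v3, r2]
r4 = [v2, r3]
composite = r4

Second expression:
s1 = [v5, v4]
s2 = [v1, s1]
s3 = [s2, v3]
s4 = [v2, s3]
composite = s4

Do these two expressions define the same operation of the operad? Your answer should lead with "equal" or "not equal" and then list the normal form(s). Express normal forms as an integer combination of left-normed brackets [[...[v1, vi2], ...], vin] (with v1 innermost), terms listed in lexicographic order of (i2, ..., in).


The first expression, normalized: [[[[v1, v4], v5], v3], v2] - [[[[v1, v5], v4], v3], v2]
The second expression, normalized: [[[[v1, v4], v5], v3], v2] - [[[[v1, v5], v4], v3], v2]
Identical normal forms: equal.

equal; both compose to [[[[v1, v4], v5], v3], v2] - [[[[v1, v5], v4], v3], v2]


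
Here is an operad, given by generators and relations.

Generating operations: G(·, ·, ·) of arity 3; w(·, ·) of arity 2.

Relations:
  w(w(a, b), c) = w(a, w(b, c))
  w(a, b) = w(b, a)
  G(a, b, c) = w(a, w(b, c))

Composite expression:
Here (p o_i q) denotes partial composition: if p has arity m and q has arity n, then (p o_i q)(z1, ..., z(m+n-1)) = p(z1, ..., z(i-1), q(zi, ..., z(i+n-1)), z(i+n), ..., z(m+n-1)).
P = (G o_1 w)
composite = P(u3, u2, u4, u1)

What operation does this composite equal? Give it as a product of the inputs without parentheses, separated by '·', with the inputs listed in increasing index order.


u1 · u2 · u3 · u4

Both nesting and order wash out for G; what remains is which u's occur.
w(u3, u2) flattens to u3 · u2
G(w(u3, u2), u4, u1) flattens to u3 · u2 · u4 · u1
the factors in increasing index order: u1 · u2 · u3 · u4


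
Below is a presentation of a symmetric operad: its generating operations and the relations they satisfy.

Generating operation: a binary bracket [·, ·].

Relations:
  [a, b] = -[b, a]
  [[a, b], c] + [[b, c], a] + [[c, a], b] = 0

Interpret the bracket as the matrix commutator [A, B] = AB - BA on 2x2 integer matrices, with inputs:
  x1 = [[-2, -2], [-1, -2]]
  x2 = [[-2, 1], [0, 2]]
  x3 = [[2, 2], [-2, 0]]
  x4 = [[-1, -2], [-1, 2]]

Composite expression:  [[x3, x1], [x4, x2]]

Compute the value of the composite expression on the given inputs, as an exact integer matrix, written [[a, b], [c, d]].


[[6, 140], [52, -6]]

[x3, x1] = [[-6, -4], [2, 6]]
[x4, x2] = [[1, -11], [4, -1]]
[[x3, x1], [x4, x2]] = [[6, 140], [52, -6]]


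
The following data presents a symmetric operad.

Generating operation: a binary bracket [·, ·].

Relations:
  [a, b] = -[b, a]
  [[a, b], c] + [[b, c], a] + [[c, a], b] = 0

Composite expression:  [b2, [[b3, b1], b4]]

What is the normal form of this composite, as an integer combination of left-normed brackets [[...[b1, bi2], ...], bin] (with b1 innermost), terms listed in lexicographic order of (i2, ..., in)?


[[[b1, b3], b4], b2]

Left-normed coefficients sit on the b1-initial expansion words.
Composite bracket: [b2, [[b3, b1], b4]]
Full expansion: 8 signed words from ab - ba (2^3 = 8).
Collect the words opening with b1:
  sign of b1b3b4b2 is +1, so it contributes +[[[b1, b3], b4], b2]


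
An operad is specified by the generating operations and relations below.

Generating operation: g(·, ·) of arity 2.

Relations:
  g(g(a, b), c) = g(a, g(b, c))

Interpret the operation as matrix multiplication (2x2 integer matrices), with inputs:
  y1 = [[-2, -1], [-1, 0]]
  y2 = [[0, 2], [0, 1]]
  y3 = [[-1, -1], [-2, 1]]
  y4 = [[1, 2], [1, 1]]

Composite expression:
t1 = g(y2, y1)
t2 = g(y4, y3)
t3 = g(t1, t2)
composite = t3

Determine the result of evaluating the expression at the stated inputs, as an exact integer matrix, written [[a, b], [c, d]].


[[10, -2], [5, -1]]

g(y2, y1) = [[-2, 0], [-1, 0]]
g(y4, y3) = [[-5, 1], [-3, 0]]
g(g(y2, y1), g(y4, y3)) = [[10, -2], [5, -1]]


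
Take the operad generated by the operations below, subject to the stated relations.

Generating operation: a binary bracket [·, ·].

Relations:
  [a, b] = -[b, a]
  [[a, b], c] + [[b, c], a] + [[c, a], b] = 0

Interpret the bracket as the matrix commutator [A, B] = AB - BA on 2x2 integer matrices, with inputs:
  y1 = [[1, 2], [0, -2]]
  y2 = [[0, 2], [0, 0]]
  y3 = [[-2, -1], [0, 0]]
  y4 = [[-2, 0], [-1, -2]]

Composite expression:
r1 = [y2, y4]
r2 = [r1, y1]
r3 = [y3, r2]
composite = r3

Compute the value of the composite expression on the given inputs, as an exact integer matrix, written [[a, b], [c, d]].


[[0, 16], [0, 0]]

[y2, y4] = [[-2, 0], [0, 2]]
[[y2, y4], y1] = [[0, -8], [0, 0]]
[y3, [[y2, y4], y1]] = [[0, 16], [0, 0]]


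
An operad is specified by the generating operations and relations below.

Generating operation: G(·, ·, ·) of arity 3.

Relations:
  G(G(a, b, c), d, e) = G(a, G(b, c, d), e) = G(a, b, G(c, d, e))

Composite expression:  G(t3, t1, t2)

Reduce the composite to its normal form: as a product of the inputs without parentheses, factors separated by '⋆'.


t3 ⋆ t1 ⋆ t2

Every regrouping of G is equal, so read the t-inputs in written order.
G(t3, t1, t2) unparenthesizes to t3 ⋆ t1 ⋆ t2


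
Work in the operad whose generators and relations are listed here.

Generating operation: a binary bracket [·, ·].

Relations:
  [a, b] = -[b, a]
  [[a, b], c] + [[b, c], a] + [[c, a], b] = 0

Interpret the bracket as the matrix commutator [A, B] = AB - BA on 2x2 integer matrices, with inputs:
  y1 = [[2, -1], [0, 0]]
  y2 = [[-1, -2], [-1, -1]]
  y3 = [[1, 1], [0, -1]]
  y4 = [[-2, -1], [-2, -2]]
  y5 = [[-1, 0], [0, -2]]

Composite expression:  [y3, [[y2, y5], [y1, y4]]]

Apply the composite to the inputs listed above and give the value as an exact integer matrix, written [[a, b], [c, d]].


[y2, y5] = [[0, 2], [-1, 0]]
[y1, y4] = [[2, -2], [4, -2]]
[[y2, y5], [y1, y4]] = [[6, -8], [-4, -6]]
[y3, [[y2, y5], [y1, y4]]] = [[-4, -28], [8, 4]]

[[-4, -28], [8, 4]]


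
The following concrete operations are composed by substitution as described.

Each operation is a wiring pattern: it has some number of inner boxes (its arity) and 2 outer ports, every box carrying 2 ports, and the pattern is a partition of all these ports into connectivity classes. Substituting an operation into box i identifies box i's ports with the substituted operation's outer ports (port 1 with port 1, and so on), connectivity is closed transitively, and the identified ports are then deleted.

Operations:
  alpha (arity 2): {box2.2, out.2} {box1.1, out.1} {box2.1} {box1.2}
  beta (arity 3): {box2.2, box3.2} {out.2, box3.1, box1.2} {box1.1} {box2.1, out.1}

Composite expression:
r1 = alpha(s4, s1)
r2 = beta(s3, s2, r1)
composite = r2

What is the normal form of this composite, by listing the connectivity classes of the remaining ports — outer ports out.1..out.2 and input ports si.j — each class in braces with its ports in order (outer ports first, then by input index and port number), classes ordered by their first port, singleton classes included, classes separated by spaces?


{out.1, s2.1} {out.2, s3.2, s4.1} {s1.1} {s1.2, s2.2} {s3.1} {s4.2}

Treat the ports identified at beta as solder joints: merge, then drop.
alpha over (s4, s1) gives {out.1, s4.1} {out.2, s1.2} {s1.1} {s4.2}, out.j being that stage's outer ports
beta over (s3, s2, s4, s1) gives {out.1, s2.1} {out.2, s3.2, s4.1} {s1.1} {s1.2, s2.2} {s3.1} {s4.2}, out.j being that stage's outer ports


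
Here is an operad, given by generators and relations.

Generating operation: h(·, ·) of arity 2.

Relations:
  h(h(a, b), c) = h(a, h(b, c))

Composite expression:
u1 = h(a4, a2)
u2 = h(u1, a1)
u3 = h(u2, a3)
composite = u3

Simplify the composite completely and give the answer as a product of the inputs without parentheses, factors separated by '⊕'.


The h-tree's shape is irrelevant; the a-reading-order decides.
h(a4, a2) collapses to a4 ⊕ a2
h(h(a4, a2), a1) collapses to a4 ⊕ a2 ⊕ a1
h(h(h(a4, a2), a1), a3) collapses to a4 ⊕ a2 ⊕ a1 ⊕ a3

a4 ⊕ a2 ⊕ a1 ⊕ a3


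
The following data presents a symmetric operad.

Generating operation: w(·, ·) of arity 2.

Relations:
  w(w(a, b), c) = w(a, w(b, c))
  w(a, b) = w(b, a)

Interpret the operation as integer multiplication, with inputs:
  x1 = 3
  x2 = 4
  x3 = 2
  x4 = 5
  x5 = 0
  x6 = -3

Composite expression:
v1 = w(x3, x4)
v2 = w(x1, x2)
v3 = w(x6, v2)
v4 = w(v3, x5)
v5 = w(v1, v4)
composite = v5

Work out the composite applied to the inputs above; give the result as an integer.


0

w(x3, x4) = 10
w(x1, x2) = 12
w(x6, w(x1, x2)) = -36
w(w(x6, w(x1, x2)), x5) = 0
w(w(x3, x4), w(w(x6, w(x1, x2)), x5)) = 0


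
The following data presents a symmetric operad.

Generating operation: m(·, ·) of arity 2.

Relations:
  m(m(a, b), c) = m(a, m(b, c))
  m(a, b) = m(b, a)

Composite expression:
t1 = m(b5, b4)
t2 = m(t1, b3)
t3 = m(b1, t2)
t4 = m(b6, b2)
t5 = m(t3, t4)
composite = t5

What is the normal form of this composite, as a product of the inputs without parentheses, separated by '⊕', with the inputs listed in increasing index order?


b1 ⊕ b2 ⊕ b3 ⊕ b4 ⊕ b5 ⊕ b6

Key point: m commutes, so take the b-inputs in any fixed order.
m(b5, b4) spells out as b5 ⊕ b4
m(m(b5, b4), b3) spells out as b5 ⊕ b4 ⊕ b3
m(b1, m(m(b5, b4), b3)) spells out as b1 ⊕ b5 ⊕ b4 ⊕ b3
m(b6, b2) spells out as b6 ⊕ b2
m(m(b1, m(m(b5, b4), b3)), m(b6, b2)) spells out as b1 ⊕ b5 ⊕ b4 ⊕ b3 ⊕ b6 ⊕ b2
sorting the factors by input index: b1 ⊕ b2 ⊕ b3 ⊕ b4 ⊕ b5 ⊕ b6


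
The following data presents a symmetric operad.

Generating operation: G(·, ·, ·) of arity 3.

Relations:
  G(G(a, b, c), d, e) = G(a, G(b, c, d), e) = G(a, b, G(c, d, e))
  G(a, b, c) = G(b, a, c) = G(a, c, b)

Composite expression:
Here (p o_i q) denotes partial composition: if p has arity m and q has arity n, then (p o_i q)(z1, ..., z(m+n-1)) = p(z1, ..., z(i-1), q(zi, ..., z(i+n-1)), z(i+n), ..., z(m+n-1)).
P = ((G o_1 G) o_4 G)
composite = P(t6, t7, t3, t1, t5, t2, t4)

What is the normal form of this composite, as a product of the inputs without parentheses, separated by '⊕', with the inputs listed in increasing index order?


t1 ⊕ t2 ⊕ t3 ⊕ t4 ⊕ t5 ⊕ t6 ⊕ t7

Key point: G commutes, so take the t-inputs in any fixed order.
G(t6, t7, t3) linearizes to t6 ⊕ t7 ⊕ t3
G(t1, t5, t2) linearizes to t1 ⊕ t5 ⊕ t2
G(G(t6, t7, t3), G(t1, t5, t2), t4) linearizes to t6 ⊕ t7 ⊕ t3 ⊕ t1 ⊕ t5 ⊕ t2 ⊕ t4
reordering the factors by index: t1 ⊕ t2 ⊕ t3 ⊕ t4 ⊕ t5 ⊕ t6 ⊕ t7


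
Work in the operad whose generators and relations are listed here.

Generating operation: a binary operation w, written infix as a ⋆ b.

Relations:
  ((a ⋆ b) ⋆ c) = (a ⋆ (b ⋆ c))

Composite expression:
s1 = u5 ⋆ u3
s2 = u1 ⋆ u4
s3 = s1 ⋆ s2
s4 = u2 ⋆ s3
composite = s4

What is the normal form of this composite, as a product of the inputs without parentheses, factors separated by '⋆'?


u2 ⋆ u5 ⋆ u3 ⋆ u1 ⋆ u4

Key point: w is associative — brackets drop, the u-order remains.
(u5 ⋆ u3) reduces to u5 ⋆ u3
(u1 ⋆ u4) reduces to u1 ⋆ u4
((u5 ⋆ u3) ⋆ (u1 ⋆ u4)) reduces to u5 ⋆ u3 ⋆ u1 ⋆ u4
(u2 ⋆ ((u5 ⋆ u3) ⋆ (u1 ⋆ u4))) reduces to u2 ⋆ u5 ⋆ u3 ⋆ u1 ⋆ u4


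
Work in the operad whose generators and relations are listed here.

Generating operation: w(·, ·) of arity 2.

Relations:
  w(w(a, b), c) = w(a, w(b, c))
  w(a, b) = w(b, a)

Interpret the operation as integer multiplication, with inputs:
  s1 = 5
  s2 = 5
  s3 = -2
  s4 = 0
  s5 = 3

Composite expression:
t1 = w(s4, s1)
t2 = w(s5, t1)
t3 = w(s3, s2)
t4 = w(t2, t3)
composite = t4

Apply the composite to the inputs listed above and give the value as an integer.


0

w(s4, s1) = 0
w(s5, w(s4, s1)) = 0
w(s3, s2) = -10
w(w(s5, w(s4, s1)), w(s3, s2)) = 0


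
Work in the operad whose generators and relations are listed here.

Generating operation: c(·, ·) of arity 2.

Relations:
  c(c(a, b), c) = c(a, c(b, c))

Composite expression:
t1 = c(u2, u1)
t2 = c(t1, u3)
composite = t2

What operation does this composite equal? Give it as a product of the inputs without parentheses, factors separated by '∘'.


u2 ∘ u1 ∘ u3

Key point: c is associative — brackets drop, the u-order remains.
c(u2, u1) flattens to u2 ∘ u1
c(c(u2, u1), u3) flattens to u2 ∘ u1 ∘ u3


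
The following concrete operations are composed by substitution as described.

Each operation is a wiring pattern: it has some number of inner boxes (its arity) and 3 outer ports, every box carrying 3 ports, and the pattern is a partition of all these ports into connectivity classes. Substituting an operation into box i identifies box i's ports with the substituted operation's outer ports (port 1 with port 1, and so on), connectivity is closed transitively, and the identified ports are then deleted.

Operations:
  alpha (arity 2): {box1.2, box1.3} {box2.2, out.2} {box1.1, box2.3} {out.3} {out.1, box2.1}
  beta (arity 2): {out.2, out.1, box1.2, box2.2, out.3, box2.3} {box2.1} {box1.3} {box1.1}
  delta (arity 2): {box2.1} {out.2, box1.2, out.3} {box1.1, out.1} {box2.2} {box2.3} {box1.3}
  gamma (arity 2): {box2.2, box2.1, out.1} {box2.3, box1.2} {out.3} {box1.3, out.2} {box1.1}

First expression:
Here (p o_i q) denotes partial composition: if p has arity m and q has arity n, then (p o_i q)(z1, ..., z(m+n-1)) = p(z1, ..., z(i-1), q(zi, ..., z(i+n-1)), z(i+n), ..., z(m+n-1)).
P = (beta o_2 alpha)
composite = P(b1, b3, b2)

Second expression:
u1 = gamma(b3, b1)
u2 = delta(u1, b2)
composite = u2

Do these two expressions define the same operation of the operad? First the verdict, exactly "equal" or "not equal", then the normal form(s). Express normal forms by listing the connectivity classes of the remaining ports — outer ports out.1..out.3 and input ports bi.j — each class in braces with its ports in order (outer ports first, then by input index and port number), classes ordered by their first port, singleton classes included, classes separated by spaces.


not equal: they reduce to {out.1, out.2, out.3, b1.2, b2.2} {b1.1} {b1.3} {b2.1} {b2.3, b3.1} {b3.2, b3.3} and {out.1, b1.1, b1.2} {out.2, out.3, b3.3} {b1.3, b3.2} {b2.1} {b2.2} {b2.3} {b3.1}

Reducing the first expression gives {out.1, out.2, out.3, b1.2, b2.2} {b1.1} {b1.3} {b2.1} {b2.3, b3.1} {b3.2, b3.3}
Reducing the second expression gives {out.1, b1.1, b1.2} {out.2, out.3, b3.3} {b1.3, b3.2} {b2.1} {b2.2} {b2.3} {b3.1}
Distinct normal forms: not equal.


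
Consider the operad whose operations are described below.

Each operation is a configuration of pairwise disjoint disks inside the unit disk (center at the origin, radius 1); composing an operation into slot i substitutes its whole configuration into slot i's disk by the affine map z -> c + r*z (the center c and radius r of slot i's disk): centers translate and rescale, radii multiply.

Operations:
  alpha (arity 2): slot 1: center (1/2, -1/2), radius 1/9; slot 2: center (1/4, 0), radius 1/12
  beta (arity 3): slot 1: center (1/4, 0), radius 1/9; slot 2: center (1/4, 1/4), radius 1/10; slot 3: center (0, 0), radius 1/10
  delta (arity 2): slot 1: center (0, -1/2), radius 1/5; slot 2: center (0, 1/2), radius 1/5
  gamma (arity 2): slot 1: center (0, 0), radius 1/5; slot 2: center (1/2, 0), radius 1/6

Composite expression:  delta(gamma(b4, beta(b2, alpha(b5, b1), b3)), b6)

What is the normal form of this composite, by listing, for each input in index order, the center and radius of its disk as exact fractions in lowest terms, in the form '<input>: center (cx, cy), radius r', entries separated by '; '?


b1: center (131/1200, -59/120), radius 1/3600; b2: center (13/120, -1/2), radius 1/270; b3: center (1/10, -1/2), radius 1/300; b4: center (0, -1/2), radius 1/25; b5: center (11/100, -37/75), radius 1/2700; b6: center (0, 1/2), radius 1/5

Each b-disk chains the slot maps above it in delta; radii multiply.
for b4, the 2-step affine chain lands on center (0, -1/2), radius 1/25
for b2, the 3-step affine chain lands on center (13/120, -1/2), radius 1/270
for b5, the 4-step affine chain lands on center (11/100, -37/75), radius 1/2700
for b1, the 4-step affine chain lands on center (131/1200, -59/120), radius 1/3600
for b3, the 3-step affine chain lands on center (1/10, -1/2), radius 1/300
for b6, the 1-step affine chain lands on center (0, 1/2), radius 1/5


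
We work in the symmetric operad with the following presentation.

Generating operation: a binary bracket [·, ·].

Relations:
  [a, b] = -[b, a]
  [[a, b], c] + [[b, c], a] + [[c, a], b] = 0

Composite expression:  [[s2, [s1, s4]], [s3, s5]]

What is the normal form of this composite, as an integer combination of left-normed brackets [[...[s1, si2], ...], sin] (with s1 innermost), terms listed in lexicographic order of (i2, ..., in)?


A multilinear Lie element is pinned by s1-initial words (s1 innermost).
Composite bracket: [[s2, [s1, s4]], [s3, s5]]
Applying ab - ba throughout gives 16 signed words (2^4 = 16).
Words beginning with s1 determine it all:
  s1s4s2s3s5 (sign -1) contributes -[[[[s1, s4], s2], s3], s5]
  s1s4s2s5s3 (sign +1) contributes +[[[[s1, s4], s2], s5], s3]

-[[[[s1, s4], s2], s3], s5] + [[[[s1, s4], s2], s5], s3]


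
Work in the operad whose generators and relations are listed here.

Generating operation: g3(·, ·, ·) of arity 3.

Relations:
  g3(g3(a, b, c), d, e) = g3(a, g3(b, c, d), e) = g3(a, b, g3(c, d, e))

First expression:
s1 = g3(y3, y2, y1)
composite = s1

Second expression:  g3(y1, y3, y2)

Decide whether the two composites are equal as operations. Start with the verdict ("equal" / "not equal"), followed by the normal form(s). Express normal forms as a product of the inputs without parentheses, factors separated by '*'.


Reducing the first expression gives y3 * y2 * y1
Reducing the second expression gives y1 * y3 * y2
Distinct normal forms: not equal.

not equal: they reduce to y3 * y2 * y1 and y1 * y3 * y2


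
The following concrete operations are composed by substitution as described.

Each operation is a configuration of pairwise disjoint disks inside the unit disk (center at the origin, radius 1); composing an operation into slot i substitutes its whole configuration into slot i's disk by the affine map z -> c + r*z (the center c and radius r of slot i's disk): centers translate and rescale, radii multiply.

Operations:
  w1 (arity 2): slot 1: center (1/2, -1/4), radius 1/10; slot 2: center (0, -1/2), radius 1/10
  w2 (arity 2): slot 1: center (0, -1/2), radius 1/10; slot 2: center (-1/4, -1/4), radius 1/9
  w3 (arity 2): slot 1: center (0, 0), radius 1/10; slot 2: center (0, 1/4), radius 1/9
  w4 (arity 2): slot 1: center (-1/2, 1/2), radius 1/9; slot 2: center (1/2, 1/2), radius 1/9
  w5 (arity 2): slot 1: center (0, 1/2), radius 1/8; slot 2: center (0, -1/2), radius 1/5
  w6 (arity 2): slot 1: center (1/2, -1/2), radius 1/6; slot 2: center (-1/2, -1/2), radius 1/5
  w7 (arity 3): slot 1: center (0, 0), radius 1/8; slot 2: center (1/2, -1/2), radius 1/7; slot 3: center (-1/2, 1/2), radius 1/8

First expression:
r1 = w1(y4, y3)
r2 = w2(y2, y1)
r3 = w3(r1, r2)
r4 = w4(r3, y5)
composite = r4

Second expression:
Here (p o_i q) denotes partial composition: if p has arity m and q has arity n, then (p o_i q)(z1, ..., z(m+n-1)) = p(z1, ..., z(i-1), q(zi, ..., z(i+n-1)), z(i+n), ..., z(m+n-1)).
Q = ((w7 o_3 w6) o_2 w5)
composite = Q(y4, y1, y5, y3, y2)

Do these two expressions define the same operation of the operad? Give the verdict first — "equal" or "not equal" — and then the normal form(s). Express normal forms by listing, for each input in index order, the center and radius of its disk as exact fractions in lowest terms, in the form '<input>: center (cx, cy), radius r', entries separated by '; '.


The first composite normalizes to y1: center (-163/324, 85/162), radius 1/729; y2: center (-1/2, 169/324), radius 1/810; y3: center (-1/2, 89/180), radius 1/900; y4: center (-89/180, 179/360), radius 1/900; y5: center (1/2, 1/2), radius 1/9
The second composite normalizes to y1: center (1/2, -3/7), radius 1/56; y2: center (-9/16, 7/16), radius 1/40; y3: center (-7/16, 7/16), radius 1/48; y4: center (0, 0), radius 1/8; y5: center (1/2, -4/7), radius 1/35
No match — not equal.

not equal — first y1: center (-163/324, 85/162), radius 1/729; y2: center (-1/2, 169/324), radius 1/810; y3: center (-1/2, 89/180), radius 1/900; y4: center (-89/180, 179/360), radius 1/900; y5: center (1/2, 1/2), radius 1/9, second y1: center (1/2, -3/7), radius 1/56; y2: center (-9/16, 7/16), radius 1/40; y3: center (-7/16, 7/16), radius 1/48; y4: center (0, 0), radius 1/8; y5: center (1/2, -4/7), radius 1/35
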